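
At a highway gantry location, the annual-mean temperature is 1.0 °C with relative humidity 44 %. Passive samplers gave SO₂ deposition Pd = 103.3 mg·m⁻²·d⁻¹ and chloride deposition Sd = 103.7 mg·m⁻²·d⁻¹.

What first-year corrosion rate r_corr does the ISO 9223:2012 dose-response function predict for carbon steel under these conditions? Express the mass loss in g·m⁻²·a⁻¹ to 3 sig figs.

r_corr = 160 g·m⁻²·a⁻¹

carbon steel: T≤10 °C ⇒ hinge +0.150·(1.0−10) = -1.3500
  Pd branch = 1.77·Pd^0.52·e^(0.02·RH+f) = 12.34 μm/a
  Sd branch = 0.102·Sd^0.62·e^(0.033·RH+0.04·T) = 8.06 μm/a
  sum: 12.34 + 8.06 → r_corr = 20.4 μm/a
Convert to mass loss: 20.4 μm/a × 7.85 g/cm³ = 160.1 g·m⁻²·a⁻¹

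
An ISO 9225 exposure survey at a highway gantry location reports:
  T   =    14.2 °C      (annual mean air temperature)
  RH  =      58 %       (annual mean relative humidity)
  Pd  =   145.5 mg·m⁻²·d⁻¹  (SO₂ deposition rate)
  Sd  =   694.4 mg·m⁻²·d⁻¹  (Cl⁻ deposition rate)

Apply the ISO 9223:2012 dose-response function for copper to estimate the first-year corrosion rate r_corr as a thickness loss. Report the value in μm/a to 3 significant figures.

copper: f(T) = -0.080·(T−10) [T>10 °C] = -0.3360
  SO₂ term: 0.0053·145.5^0.26·exp(0.059·58-0.3360) = 0.4235
  Cl⁻ term: 0.01025·694.4^0.27·exp(0.036·58+0.049·14.2) = 0.9704
  r_corr = 0.4235 + 0.9704 = 1.394 μm/a

r_corr = 1.39 μm/a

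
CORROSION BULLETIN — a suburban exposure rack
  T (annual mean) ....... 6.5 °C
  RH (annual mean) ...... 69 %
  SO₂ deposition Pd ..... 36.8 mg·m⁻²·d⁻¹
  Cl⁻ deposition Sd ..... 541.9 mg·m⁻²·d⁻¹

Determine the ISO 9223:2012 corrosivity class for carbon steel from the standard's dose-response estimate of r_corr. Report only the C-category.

C5

carbon steel: T≤10 °C ⇒ hinge +0.150·(6.5−10) = -0.5250
  SO₂ term: 1.77·36.8^0.52·exp(0.02·69-0.5250) = 27.14
  Cl⁻ term: 0.102·541.9^0.62·exp(0.033·69+0.04·6.5) = 63.89
  r_corr = 27.14 + 63.89 = 91.03 μm/a
ISO 9223 Table 2 (carbon steel): 80 < 91 ≤ 200 μm/a ⇒ C5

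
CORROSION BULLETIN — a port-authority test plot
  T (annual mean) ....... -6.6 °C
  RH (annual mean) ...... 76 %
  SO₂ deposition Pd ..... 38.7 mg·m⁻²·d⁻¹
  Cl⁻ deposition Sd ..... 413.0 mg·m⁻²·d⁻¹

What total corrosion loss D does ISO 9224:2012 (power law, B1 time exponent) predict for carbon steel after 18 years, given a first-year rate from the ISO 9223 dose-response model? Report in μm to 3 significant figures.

carbon steel: f(T) = +0.150·(T−10) [T≤10 °C] = -2.4900
  sulphur-dioxide contribution → 4.491 μm/a
  chloride contribution → 40.28 μm/a
  total first-year rate 44.77 μm/a
Power-law: D(18) = r_corr · 18^0.523
  D(18) = 44.77 × 18^0.523 = 44.77 × 4.534 = 203 μm

D(18) = 203 μm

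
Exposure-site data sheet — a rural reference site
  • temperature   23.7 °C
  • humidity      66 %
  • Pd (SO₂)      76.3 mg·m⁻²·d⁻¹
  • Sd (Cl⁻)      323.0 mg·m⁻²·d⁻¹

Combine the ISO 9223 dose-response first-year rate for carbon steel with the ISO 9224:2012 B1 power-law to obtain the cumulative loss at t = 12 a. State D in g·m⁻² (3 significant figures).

D(12) = 3.27e+03 g·m⁻²

carbon steel: f(T) = -0.054·(T−10) [T>10 °C] = -0.7398
  sulphur-dioxide contribution → 30.12 μm/a
  chloride contribution → 83.54 μm/a
  total first-year rate 113.7 μm/a
Power-law: D(12) = r_corr · 12^0.523
  D(12) = 113.7 × 12^0.523 = 113.7 × 3.668 = 416.9 μm
  Mass loss = 416.9 μm × 7.85 g/cm³ = 3273 g·m⁻²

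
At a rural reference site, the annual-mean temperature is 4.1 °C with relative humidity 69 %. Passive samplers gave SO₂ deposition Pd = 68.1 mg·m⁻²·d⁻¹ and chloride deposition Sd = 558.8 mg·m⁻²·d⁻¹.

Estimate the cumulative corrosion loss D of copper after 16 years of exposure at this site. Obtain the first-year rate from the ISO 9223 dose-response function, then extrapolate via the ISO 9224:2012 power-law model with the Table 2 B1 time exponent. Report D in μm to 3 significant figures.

D(16) = 8.08 μm

copper: T≤10 °C ⇒ hinge +0.126·(4.1−10) = -0.7434
  SO₂ term: 0.0053·68.1^0.26·exp(0.059·69-0.7434) = 0.4426
  Cl⁻ term: 0.01025·558.8^0.27·exp(0.036·69+0.049·4.1) = 0.8289
  r_corr = 0.4426 + 0.8289 = 1.272 μm/a
Long-term exponent b (ISO 9224 Table 2, B1) = 0.667
  D(16) = 1.272 × 16^0.667 = 1.272 × 6.355 = 8.081 μm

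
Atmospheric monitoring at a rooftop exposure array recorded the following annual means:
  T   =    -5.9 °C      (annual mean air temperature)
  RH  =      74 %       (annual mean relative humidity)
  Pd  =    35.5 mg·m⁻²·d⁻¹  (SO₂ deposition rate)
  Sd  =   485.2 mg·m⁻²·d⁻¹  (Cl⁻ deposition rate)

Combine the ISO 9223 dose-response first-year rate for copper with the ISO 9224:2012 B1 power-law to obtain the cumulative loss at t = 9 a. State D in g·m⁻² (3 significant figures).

copper: temperature factor f = +0.126·(-15.9) = -2.0034
  SO₂ term: 0.0053·35.5^0.26·exp(0.059·74-2.0034) = 0.1424
  Sd branch = 0.01025·Sd^0.27·e^(0.036·RH+0.049·T) = 0.5852 μm/a
  r_corr = 0.1424 + 0.5852 = 0.7276 μm/a
Long-term exponent b (ISO 9224 Table 2, B1) = 0.667
  D(9) = 0.7276 × 9^0.667 = 0.7276 × 4.33 = 3.15 μm
  Mass loss = 3.15 μm × 8.96 g/cm³ = 28.23 g·m⁻²

D(9) = 28.2 g·m⁻²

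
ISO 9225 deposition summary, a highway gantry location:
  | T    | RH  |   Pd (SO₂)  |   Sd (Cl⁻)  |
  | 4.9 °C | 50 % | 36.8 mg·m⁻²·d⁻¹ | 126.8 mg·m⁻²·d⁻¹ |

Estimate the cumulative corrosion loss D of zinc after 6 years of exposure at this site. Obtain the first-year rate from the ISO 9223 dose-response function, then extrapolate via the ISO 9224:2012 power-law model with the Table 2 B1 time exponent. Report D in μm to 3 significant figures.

D(6) = 4.91 μm

zinc: f(T) = +0.038·(T−10) [T≤10 °C] = -0.1938
  sulphur-dioxide contribution → 0.5179 μm/a
  chloride contribution → 0.6258 μm/a
  total first-year rate 1.144 μm/a
Long-term exponent b (ISO 9224 Table 2, B1) = 0.813
  D(6) = 1.144 × 6^0.813 = 1.144 × 4.292 = 4.909 μm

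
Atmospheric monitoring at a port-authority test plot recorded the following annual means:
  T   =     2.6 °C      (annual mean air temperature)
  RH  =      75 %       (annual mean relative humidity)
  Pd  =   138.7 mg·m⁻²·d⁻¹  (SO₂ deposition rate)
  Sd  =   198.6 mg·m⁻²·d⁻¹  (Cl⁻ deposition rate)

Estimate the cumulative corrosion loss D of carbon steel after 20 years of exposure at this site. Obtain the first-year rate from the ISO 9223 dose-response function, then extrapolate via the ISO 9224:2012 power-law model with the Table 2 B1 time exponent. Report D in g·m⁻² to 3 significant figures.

carbon steel: T≤10 °C ⇒ hinge +0.150·(2.6−10) = -1.1100
  sulphur-dioxide contribution → 33.98 μm/a
  chloride contribution → 35.76 μm/a
  total first-year rate 69.74 μm/a
ISO 9224: D(t) = r_corr · t^b with b = 0.523 (carbon steel, B1)
  D(20) = 69.74 × 20^0.523 = 69.74 × 4.791 = 334.1 μm
  Mass loss = 334.1 μm × 7.85 g/cm³ = 2623 g·m⁻²

D(20) = 2.62e+03 g·m⁻²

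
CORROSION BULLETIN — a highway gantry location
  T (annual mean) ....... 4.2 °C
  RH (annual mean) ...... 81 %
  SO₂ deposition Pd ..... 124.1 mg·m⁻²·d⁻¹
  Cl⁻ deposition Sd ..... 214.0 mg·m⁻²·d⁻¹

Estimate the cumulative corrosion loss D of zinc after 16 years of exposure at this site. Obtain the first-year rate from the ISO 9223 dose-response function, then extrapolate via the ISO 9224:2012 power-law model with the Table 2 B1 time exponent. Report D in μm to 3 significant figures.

D(16) = 43.8 μm

zinc: f(T) = +0.038·(T−10) [T≤10 °C] = -0.2204
  SO₂ term: 0.0129·124.1^0.44·exp(0.046·81-0.2204) = 3.584
  Sd branch = 0.0175·Sd^0.57·e^(0.008·RH+0.085·T) = 1.018 μm/a
  r_corr = 3.584 + 1.018 = 4.602 μm/a
Long-term exponent b (ISO 9224 Table 2, B1) = 0.813
  D(16) = 4.602 × 16^0.813 = 4.602 × 9.527 = 43.84 μm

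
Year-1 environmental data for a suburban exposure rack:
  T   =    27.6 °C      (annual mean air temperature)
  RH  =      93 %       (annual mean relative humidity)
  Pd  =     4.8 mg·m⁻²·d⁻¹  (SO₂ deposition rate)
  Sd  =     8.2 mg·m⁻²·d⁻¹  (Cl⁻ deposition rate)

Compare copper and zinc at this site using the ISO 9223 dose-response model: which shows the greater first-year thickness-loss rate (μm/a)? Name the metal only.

copper

copper: T>10 °C ⇒ hinge -0.080·(27.6−10) = -1.4080
  sulphur-dioxide contribution → 0.4709 μm/a
  chloride contribution → 1.99 μm/a
  total first-year rate 2.461 μm/a
zinc: temperature factor f = -0.071·(17.6) = -1.2496
  sulphur-dioxide contribution → 0.5316 μm/a
  chloride contribution → 1.276 μm/a
  ⇒ r_corr(zinc) = 1.808 μm/a
Ordering by μm/a: copper (2.46) > zinc (1.81)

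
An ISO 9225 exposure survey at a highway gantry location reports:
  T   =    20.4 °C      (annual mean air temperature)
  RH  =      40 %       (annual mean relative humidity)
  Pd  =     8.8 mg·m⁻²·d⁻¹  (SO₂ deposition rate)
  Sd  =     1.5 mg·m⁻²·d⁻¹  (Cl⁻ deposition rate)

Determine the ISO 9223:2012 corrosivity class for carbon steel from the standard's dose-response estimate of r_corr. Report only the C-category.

carbon steel: T>10 °C ⇒ hinge -0.054·(20.4−10) = -0.5616
  SO₂ term: 1.77·8.8^0.52·exp(0.02·40-0.5616) = 6.96
  Sd branch = 0.102·Sd^0.62·e^(0.033·RH+0.04·T) = 1.11 μm/a
  r_corr = 6.96 + 1.11 = 8.071 μm/a
Category bounds: 1.3…25 μm/a bracket r_corr ⇒ C2

C2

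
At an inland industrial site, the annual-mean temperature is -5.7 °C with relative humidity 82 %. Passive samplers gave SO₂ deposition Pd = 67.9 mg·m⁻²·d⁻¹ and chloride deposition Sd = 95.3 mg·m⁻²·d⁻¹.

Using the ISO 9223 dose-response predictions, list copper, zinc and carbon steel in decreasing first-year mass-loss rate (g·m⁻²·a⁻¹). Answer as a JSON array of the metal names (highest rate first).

["carbon steel", "zinc", "copper"]

copper: T≤10 °C ⇒ hinge +0.126·(-5.7−10) = -1.9782
  SO₂ term: 0.0053·67.9^0.26·exp(0.059·82-1.9782) = 0.277
  Cl⁻ term: 0.01025·95.3^0.27·exp(0.036·82+0.049·-5.7) = 0.5079
  sum: 0.277 + 0.5079 → r_corr = 0.785 μm/a
  mass loss = 0.785 μm/a × 8.96 g/cm³ = 7.034 g·m⁻²·a⁻¹
zinc: f(T) = +0.038·(T−10) [T≤10 °C] = -0.5966
  SO₂ term: 0.0129·67.9^0.44·exp(0.046·82-0.5966) = 1.975
  Sd branch = 0.0175·Sd^0.57·e^(0.008·RH+0.085·T) = 0.279 μm/a
  sum: 1.975 + 0.279 → r_corr = 2.254 μm/a
  mass loss = 2.254 μm/a × 7.14 g/cm³ = 16.1 g·m⁻²·a⁻¹
carbon steel: T≤10 °C ⇒ hinge +0.150·(-5.7−10) = -2.3550
  Pd branch = 1.77·Pd^0.52·e^(0.02·RH+f) = 7.763 μm/a
  Sd branch = 0.102·Sd^0.62·e^(0.033·RH+0.04·T) = 20.5 μm/a
  r_corr = 7.763 + 20.5 = 28.27 μm/a
  mass loss = 28.27 μm/a × 7.85 g/cm³ = 221.9 g·m⁻²·a⁻¹
Ordering by g·m⁻²·a⁻¹: carbon steel (222) > zinc (16.1) > copper (7.03)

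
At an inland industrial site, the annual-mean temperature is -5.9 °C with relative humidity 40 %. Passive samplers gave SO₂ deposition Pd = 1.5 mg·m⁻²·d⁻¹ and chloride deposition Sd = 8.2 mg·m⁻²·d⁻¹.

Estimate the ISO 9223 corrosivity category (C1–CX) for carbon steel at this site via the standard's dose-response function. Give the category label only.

carbon steel: T≤10 °C ⇒ hinge +0.150·(-5.9−10) = -2.3850
  SO₂ term: 1.77·1.5^0.52·exp(0.02·40-2.3850) = 0.4479
  Sd branch = 0.102·Sd^0.62·e^(0.033·RH+0.04·T) = 1.112 μm/a
  r_corr = 0.4479 + 1.112 = 1.559 μm/a
ISO 9223 Table 2 (carbon steel): 1.3 < 1.56 ≤ 25 μm/a ⇒ C2

C2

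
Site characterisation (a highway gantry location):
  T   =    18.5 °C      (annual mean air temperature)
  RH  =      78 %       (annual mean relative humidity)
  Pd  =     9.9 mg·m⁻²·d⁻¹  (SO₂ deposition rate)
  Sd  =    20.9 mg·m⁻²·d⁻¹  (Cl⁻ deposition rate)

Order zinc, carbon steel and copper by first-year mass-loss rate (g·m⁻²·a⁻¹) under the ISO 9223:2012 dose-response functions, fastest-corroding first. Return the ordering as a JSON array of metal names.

zinc: temperature factor f = -0.071·(8.5) = -0.6035
  Pd branch = 0.0129·Pd^0.44·e^(0.046·RH+f) = 0.6996 μm/a
  Cl⁻ term: 0.0175·20.9^0.57·exp(0.008·78+0.085·18.5) = 0.8901
  r_corr = 0.6996 + 0.8901 = 1.59 μm/a
  mass loss = 1.59 μm/a × 7.14 g/cm³ = 11.35 g·m⁻²·a⁻¹
carbon steel: f(T) = -0.054·(T−10) [T>10 °C] = -0.4590
  SO₂ term: 1.77·9.9^0.52·exp(0.02·78-0.4590) = 17.53
  Cl⁻ term: 0.102·20.9^0.62·exp(0.033·78+0.04·18.5) = 18.46
  r_corr = 17.53 + 18.46 = 36 μm/a
  mass loss = 36 μm/a × 7.85 g/cm³ = 282.6 g·m⁻²·a⁻¹
copper: T>10 °C ⇒ hinge -0.080·(18.5−10) = -0.6800
  Pd branch = 0.0053·Pd^0.26·e^(0.059·RH+f) = 0.4858 μm/a
  Cl⁻ term: 0.01025·20.9^0.27·exp(0.036·78+0.049·18.5) = 0.9558
  sum: 0.4858 + 0.9558 → r_corr = 1.442 μm/a
  mass loss = 1.442 μm/a × 8.96 g/cm³ = 12.92 g·m⁻²·a⁻¹
Ordering by g·m⁻²·a⁻¹: carbon steel (283) > copper (12.9) > zinc (11.4)

["carbon steel", "copper", "zinc"]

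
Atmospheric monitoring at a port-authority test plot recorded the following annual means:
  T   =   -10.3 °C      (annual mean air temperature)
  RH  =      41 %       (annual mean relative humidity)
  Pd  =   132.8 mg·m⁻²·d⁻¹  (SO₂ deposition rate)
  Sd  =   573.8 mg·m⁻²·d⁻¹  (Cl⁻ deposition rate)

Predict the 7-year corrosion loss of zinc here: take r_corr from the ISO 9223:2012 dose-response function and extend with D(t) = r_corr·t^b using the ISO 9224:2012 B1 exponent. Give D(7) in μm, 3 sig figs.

zinc: f(T) = +0.038·(T−10) [T≤10 °C] = -0.7714
  sulphur-dioxide contribution → 0.338 μm/a
  chloride contribution → 0.3782 μm/a
  total first-year rate 0.7162 μm/a
Power-law: D(7) = r_corr · 7^0.813
  D(7) = 0.7162 × 7^0.813 = 0.7162 × 4.865 = 3.484 μm

D(7) = 3.48 μm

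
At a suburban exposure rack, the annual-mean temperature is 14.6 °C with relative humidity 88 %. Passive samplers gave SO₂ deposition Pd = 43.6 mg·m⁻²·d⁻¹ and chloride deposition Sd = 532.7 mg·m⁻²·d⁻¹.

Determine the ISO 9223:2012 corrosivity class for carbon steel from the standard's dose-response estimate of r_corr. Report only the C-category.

CX

carbon steel: temperature factor f = -0.054·(4.6) = -0.2484
  Pd branch = 1.77·Pd^0.52·e^(0.02·RH+f) = 57.15 μm/a
  Sd branch = 0.102·Sd^0.62·e^(0.033·RH+0.04·T) = 163.6 μm/a
  r_corr = 57.15 + 163.6 = 220.8 μm/a
221 μm/a falls in (200, 700] for carbon steel → category CX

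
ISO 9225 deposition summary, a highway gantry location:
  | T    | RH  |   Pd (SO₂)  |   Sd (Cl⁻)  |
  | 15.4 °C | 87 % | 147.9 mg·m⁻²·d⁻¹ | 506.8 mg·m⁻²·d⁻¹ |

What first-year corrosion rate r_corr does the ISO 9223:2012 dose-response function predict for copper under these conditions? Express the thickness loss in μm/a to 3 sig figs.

r_corr = 4.82 μm/a

copper: f(T) = -0.080·(T−10) [T>10 °C] = -0.4320
  sulphur-dioxide contribution → 2.138 μm/a
  chloride contribution → 2.685 μm/a
  ⇒ r_corr(copper) = 4.823 μm/a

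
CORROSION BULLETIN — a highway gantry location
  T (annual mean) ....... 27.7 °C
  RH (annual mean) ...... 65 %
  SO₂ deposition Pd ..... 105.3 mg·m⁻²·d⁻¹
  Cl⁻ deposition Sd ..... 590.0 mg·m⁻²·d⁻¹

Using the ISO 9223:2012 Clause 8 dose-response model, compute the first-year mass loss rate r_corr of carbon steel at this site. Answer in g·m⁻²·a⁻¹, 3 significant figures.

r_corr = 1.30e+03 g·m⁻²·a⁻¹

carbon steel: f(T) = -0.054·(T−10) [T>10 °C] = -0.9558
  Pd branch = 1.77·Pd^0.52·e^(0.02·RH+f) = 28.13 μm/a
  Cl⁻ term: 0.102·590.0^0.62·exp(0.033·65+0.04·27.7) = 137.8
  r_corr = 28.13 + 137.8 = 165.9 μm/a
Convert to mass loss: 165.9 μm/a × 7.85 g/cm³ = 1303 g·m⁻²·a⁻¹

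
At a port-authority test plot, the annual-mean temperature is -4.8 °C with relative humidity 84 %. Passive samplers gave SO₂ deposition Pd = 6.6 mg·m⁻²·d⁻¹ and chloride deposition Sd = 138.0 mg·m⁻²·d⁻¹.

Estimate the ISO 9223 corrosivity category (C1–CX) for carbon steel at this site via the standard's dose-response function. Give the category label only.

C3

carbon steel: T≤10 °C ⇒ hinge +0.150·(-4.8−10) = -2.2200
  Pd branch = 1.77·Pd^0.52·e^(0.02·RH+f) = 2.752 μm/a
  Cl⁻ term: 0.102·138.0^0.62·exp(0.033·84+0.04·-4.8) = 28.56
  sum: 2.752 + 28.56 → r_corr = 31.31 μm/a
31.3 μm/a falls in (25, 50] for carbon steel → category C3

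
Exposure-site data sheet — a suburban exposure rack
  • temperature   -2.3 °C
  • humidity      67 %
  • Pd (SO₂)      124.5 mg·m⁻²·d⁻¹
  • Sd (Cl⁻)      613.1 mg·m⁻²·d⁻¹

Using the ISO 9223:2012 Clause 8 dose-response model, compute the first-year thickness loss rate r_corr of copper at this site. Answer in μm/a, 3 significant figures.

r_corr = 0.783 μm/a

copper: f(T) = +0.126·(T−10) [T≤10 °C] = -1.5498
  SO₂ term: 0.0053·124.5^0.26·exp(0.059·67-1.5498) = 0.2055
  Sd branch = 0.01025·Sd^0.27·e^(0.036·RH+0.049·T) = 0.578 μm/a
  sum: 0.2055 + 0.578 → r_corr = 0.7835 μm/a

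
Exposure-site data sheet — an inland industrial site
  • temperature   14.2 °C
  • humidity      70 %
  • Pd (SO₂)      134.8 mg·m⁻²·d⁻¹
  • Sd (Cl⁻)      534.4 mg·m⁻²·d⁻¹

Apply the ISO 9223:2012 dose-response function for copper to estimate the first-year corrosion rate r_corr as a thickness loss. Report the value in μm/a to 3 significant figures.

r_corr = 2.24 μm/a

copper: f(T) = -0.080·(T−10) [T>10 °C] = -0.3360
  SO₂ term: 0.0053·134.8^0.26·exp(0.059·70-0.3360) = 0.8428
  Sd branch = 0.01025·Sd^0.27·e^(0.036·RH+0.049·T) = 1.393 μm/a
  r_corr = 0.8428 + 1.393 = 2.235 μm/a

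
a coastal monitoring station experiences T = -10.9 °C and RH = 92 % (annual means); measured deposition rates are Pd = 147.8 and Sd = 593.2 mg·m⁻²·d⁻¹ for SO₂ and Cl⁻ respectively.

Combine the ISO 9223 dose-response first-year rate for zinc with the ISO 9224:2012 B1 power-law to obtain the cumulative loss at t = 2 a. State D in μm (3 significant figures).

zinc: T≤10 °C ⇒ hinge +0.038·(-10.9−10) = -0.7942
  SO₂ term: 0.0129·147.8^0.44·exp(0.046·92-0.7942) = 3.616
  Sd branch = 0.0175·Sd^0.57·e^(0.008·RH+0.085·T) = 0.5508 μm/a
  r_corr = 3.616 + 0.5508 = 4.167 μm/a
Long-term exponent b (ISO 9224 Table 2, B1) = 0.813
  D(2) = 4.167 × 2^0.813 = 4.167 × 1.757 = 7.321 μm

D(2) = 7.32 μm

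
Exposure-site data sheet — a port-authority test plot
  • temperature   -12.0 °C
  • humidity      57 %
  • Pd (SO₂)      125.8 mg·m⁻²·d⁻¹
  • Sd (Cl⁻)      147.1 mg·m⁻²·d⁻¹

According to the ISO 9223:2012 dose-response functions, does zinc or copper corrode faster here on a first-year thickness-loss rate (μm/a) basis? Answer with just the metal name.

zinc

zinc: T≤10 °C ⇒ hinge +0.038·(-12.0−10) = -0.8360
  Pd branch = 0.0129·Pd^0.44·e^(0.046·RH+f) = 0.6458 μm/a
  Sd branch = 0.0175·Sd^0.57·e^(0.008·RH+0.085·T) = 0.1713 μm/a
  sum: 0.6458 + 0.1713 → r_corr = 0.8171 μm/a
copper: temperature factor f = +0.126·(-22.0) = -2.7720
  Pd branch = 0.0053·Pd^0.26·e^(0.059·RH+f) = 0.03364 μm/a
  Cl⁻ term: 0.01025·147.1^0.27·exp(0.036·57+0.049·-12.0) = 0.1705
  sum: 0.03364 + 0.1705 → r_corr = 0.2042 μm/a
Ordering by μm/a: zinc (0.817) > copper (0.204)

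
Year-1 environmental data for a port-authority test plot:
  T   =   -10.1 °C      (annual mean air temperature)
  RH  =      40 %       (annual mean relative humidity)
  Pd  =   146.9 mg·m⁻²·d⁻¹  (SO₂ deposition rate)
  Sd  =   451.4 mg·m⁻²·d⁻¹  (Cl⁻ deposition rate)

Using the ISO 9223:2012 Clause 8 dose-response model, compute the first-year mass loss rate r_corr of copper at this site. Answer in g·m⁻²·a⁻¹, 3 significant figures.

r_corr = 1.38 g·m⁻²·a⁻¹

copper: T≤10 °C ⇒ hinge +0.126·(-10.1−10) = -2.5326
  Pd branch = 0.0053·Pd^0.26·e^(0.059·RH+f) = 0.01632 μm/a
  Sd branch = 0.01025·Sd^0.27·e^(0.036·RH+0.049·T) = 0.1374 μm/a
  r_corr = 0.01632 + 0.1374 = 0.1537 μm/a
Convert to mass loss: 0.1537 μm/a × 8.96 g/cm³ = 1.377 g·m⁻²·a⁻¹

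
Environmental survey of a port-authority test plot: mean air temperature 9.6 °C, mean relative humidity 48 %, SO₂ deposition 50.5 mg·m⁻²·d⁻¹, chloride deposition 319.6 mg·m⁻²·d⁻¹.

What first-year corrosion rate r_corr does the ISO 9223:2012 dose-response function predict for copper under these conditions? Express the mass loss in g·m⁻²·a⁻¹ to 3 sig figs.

r_corr = 6.05 g·m⁻²·a⁻¹

copper: f(T) = +0.126·(T−10) [T≤10 °C] = -0.0504
  Pd branch = 0.0053·Pd^0.26·e^(0.059·RH+f) = 0.2372 μm/a
  Cl⁻ term: 0.01025·319.6^0.27·exp(0.036·48+0.049·9.6) = 0.4382
  sum: 0.2372 + 0.4382 → r_corr = 0.6755 μm/a
Convert to mass loss: 0.6755 μm/a × 8.96 g/cm³ = 6.052 g·m⁻²·a⁻¹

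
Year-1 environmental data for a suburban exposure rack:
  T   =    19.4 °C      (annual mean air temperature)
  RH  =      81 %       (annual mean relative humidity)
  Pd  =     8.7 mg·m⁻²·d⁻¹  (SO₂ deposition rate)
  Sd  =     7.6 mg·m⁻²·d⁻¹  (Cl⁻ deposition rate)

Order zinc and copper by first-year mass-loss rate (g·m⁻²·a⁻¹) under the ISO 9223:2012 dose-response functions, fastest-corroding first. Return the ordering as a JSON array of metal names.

zinc: T>10 °C ⇒ hinge -0.071·(19.4−10) = -0.6674
  SO₂ term: 0.0129·8.7^0.44·exp(0.046·81-0.6674) = 0.7117
  Cl⁻ term: 0.0175·7.6^0.57·exp(0.008·81+0.085·19.4) = 0.5529
  r_corr = 0.7117 + 0.5529 = 1.265 μm/a
  mass loss = 1.265 μm/a × 7.14 g/cm³ = 9.03 g·m⁻²·a⁻¹
copper: T>10 °C ⇒ hinge -0.080·(19.4−10) = -0.7520
  SO₂ term: 0.0053·8.7^0.26·exp(0.059·81-0.7520) = 0.5217
  Cl⁻ term: 0.01025·7.6^0.27·exp(0.036·81+0.049·19.4) = 0.8468
  sum: 0.5217 + 0.8468 → r_corr = 1.369 μm/a
  mass loss = 1.369 μm/a × 8.96 g/cm³ = 12.26 g·m⁻²·a⁻¹
Ordering by g·m⁻²·a⁻¹: copper (12.3) > zinc (9.03)

["copper", "zinc"]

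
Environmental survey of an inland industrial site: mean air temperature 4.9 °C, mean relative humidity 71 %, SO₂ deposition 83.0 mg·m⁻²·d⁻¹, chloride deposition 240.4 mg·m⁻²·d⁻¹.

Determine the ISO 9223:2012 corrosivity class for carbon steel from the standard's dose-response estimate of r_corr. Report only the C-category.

C4

carbon steel: f(T) = +0.150·(T−10) [T≤10 °C] = -0.7650
  Pd branch = 1.77·Pd^0.52·e^(0.02·RH+f) = 33.91 μm/a
  Cl⁻ term: 0.102·240.4^0.62·exp(0.033·71+0.04·4.9) = 38.68
  r_corr = 33.91 + 38.68 = 72.59 μm/a
ISO 9223 Table 2 (carbon steel): 50 < 72.6 ≤ 80 μm/a ⇒ C4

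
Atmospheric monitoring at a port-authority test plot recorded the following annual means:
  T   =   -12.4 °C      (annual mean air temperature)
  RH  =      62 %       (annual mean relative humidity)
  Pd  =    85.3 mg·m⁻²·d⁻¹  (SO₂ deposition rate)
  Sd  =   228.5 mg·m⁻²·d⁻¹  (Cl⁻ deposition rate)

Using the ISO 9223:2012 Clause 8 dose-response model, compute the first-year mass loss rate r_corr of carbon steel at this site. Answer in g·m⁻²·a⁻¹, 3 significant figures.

r_corr = 126 g·m⁻²·a⁻¹

carbon steel: T≤10 °C ⇒ hinge +0.150·(-12.4−10) = -3.3600
  Pd branch = 1.77·Pd^0.52·e^(0.02·RH+f) = 2.145 μm/a
  Cl⁻ term: 0.102·228.5^0.62·exp(0.033·62+0.04·-12.4) = 13.94
  sum: 2.145 + 13.94 → r_corr = 16.08 μm/a
Convert to mass loss: 16.08 μm/a × 7.85 g/cm³ = 126.3 g·m⁻²·a⁻¹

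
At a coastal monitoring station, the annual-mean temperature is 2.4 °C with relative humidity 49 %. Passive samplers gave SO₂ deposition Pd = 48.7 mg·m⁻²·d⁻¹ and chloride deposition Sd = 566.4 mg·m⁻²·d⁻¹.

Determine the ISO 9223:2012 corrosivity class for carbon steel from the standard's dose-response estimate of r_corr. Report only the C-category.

carbon steel: T≤10 °C ⇒ hinge +0.150·(2.4−10) = -1.1400
  SO₂ term: 1.77·48.7^0.52·exp(0.02·49-1.1400) = 11.38
  Sd branch = 0.102·Sd^0.62·e^(0.033·RH+0.04·T) = 28.81 μm/a
  sum: 11.38 + 28.81 → r_corr = 40.18 μm/a
Category bounds: 25…50 μm/a bracket r_corr ⇒ C3

C3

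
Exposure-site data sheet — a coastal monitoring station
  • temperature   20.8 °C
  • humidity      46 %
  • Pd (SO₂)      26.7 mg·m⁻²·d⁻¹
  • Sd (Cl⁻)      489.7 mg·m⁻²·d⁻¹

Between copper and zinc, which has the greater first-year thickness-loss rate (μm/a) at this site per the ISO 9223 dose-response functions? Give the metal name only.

copper: temperature factor f = -0.080·(10.8) = -0.8640
  sulphur-dioxide contribution → 0.07918 μm/a
  chloride contribution → 0.7922 μm/a
  ⇒ r_corr(copper) = 0.8714 μm/a
zinc: T>10 °C ⇒ hinge -0.071·(20.8−10) = -0.7668
  sulphur-dioxide contribution → 0.211 μm/a
  chloride contribution → 5.058 μm/a
  ⇒ r_corr(zinc) = 5.269 μm/a
Ordering by μm/a: zinc (5.27) > copper (0.871)

zinc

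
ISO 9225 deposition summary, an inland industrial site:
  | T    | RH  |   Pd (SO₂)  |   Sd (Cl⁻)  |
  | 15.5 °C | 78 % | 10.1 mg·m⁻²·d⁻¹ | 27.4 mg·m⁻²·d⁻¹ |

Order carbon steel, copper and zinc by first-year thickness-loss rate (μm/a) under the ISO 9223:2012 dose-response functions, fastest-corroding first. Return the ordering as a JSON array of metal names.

carbon steel: T>10 °C ⇒ hinge -0.054·(15.5−10) = -0.2970
  sulphur-dioxide contribution → 20.83 μm/a
  chloride contribution → 19.37 μm/a
  total first-year rate 40.2 μm/a
copper: temperature factor f = -0.080·(5.5) = -0.4400
  sulphur-dioxide contribution → 0.6208 μm/a
  chloride contribution → 0.8877 μm/a
  total first-year rate 1.508 μm/a
zinc: f(T) = -0.071·(T−10) [T>10 °C] = -0.3905
  sulphur-dioxide contribution → 0.8733 μm/a
  chloride contribution → 0.8049 μm/a
  total first-year rate 1.678 μm/a
Ordering by μm/a: carbon steel (40.2) > zinc (1.68) > copper (1.51)

["carbon steel", "zinc", "copper"]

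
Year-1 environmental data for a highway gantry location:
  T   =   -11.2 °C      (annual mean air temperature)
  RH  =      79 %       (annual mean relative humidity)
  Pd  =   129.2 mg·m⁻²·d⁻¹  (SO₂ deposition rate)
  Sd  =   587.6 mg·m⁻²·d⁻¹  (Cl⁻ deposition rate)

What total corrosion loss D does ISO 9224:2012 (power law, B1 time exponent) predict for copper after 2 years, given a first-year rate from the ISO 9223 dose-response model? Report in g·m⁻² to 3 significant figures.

D(2) = 10.0 g·m⁻²

copper: f(T) = +0.126·(T−10) [T≤10 °C] = -2.6712
  Pd branch = 0.0053·Pd^0.26·e^(0.059·RH+f) = 0.1372 μm/a
  Sd branch = 0.01025·Sd^0.27·e^(0.036·RH+0.049·T) = 0.5691 μm/a
  r_corr = 0.1372 + 0.5691 = 0.7063 μm/a
ISO 9224: D(t) = r_corr · t^b with b = 0.667 (copper, B1)
  D(2) = 0.7063 × 2^0.667 = 0.7063 × 1.588 = 1.121 μm
  Mass loss = 1.121 μm × 8.96 g/cm³ = 10.05 g·m⁻²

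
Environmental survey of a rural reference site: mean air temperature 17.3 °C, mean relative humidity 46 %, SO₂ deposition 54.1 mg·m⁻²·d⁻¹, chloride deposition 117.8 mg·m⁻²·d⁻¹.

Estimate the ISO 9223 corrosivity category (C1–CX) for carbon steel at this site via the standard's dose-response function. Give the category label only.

carbon steel: temperature factor f = -0.054·(7.3) = -0.3942
  Pd branch = 1.77·Pd^0.52·e^(0.02·RH+f) = 23.86 μm/a
  Cl⁻ term: 0.102·117.8^0.62·exp(0.033·46+0.04·17.3) = 17.89
  r_corr = 23.86 + 17.89 = 41.74 μm/a
ISO 9223 Table 2 (carbon steel): 25 < 41.7 ≤ 50 μm/a ⇒ C3

C3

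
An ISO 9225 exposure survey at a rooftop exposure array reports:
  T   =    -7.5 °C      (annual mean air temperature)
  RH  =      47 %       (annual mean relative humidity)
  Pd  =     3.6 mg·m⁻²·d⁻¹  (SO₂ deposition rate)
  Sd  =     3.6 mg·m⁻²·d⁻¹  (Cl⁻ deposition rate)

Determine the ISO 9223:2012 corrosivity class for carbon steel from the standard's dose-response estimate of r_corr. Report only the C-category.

carbon steel: f(T) = +0.150·(T−10) [T≤10 °C] = -2.6250
  sulphur-dioxide contribution → 0.6389 μm/a
  chloride contribution → 0.7885 μm/a
  ⇒ r_corr(carbon steel) = 1.427 μm/a
1.43 μm/a falls in (1.3, 25] for carbon steel → category C2

C2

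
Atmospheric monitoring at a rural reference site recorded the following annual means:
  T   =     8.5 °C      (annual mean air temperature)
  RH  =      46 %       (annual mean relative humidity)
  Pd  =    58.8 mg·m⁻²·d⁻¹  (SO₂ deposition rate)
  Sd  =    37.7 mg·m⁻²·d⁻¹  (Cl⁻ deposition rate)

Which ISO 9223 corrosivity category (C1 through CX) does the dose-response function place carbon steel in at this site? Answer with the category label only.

C3

carbon steel: temperature factor f = +0.150·(-1.5) = -0.2250
  Pd branch = 1.77·Pd^0.52·e^(0.02·RH+f) = 29.5 μm/a
  Cl⁻ term: 0.102·37.7^0.62·exp(0.033·46+0.04·8.5) = 6.207
  sum: 29.5 + 6.207 → r_corr = 35.71 μm/a
Category bounds: 25…50 μm/a bracket r_corr ⇒ C3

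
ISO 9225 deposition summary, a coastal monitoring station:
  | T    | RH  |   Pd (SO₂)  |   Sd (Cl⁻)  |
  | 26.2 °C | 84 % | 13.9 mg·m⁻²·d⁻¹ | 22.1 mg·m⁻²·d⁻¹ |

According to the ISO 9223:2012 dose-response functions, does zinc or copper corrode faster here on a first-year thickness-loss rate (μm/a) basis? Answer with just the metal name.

zinc

zinc: temperature factor f = -0.071·(16.2) = -1.1502
  SO₂ term: 0.0129·13.9^0.44·exp(0.046·84-1.1502) = 0.6196
  Cl⁻ term: 0.0175·22.1^0.57·exp(0.008·84+0.085·26.2) = 1.855
  r_corr = 0.6196 + 1.855 = 2.475 μm/a
copper: f(T) = -0.080·(T−10) [T>10 °C] = -1.2960
  Pd branch = 0.0053·Pd^0.26·e^(0.059·RH+f) = 0.4083 μm/a
  Sd branch = 0.01025·Sd^0.27·e^(0.036·RH+0.049·T) = 1.756 μm/a
  sum: 0.4083 + 1.756 → r_corr = 2.164 μm/a
Ordering by μm/a: zinc (2.47) > copper (2.16)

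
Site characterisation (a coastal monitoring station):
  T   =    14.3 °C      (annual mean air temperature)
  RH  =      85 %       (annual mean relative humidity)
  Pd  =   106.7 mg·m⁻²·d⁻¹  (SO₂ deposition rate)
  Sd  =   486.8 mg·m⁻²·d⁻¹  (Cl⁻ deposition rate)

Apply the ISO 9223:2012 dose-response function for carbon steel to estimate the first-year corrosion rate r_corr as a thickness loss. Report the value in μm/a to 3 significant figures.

r_corr = 226 μm/a

carbon steel: f(T) = -0.054·(T−10) [T>10 °C] = -0.2322
  Pd branch = 1.77·Pd^0.52·e^(0.02·RH+f) = 87.11 μm/a
  Cl⁻ term: 0.102·486.8^0.62·exp(0.033·85+0.04·14.3) = 138.5
  r_corr = 87.11 + 138.5 = 225.6 μm/a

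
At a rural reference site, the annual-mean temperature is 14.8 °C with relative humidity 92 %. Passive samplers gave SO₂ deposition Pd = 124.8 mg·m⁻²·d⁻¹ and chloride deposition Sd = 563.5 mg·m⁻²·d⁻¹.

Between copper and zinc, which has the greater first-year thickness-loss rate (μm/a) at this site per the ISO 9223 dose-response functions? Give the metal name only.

zinc

copper: f(T) = -0.080·(T−10) [T>10 °C] = -0.3840
  SO₂ term: 0.0053·124.8^0.26·exp(0.059·92-0.3840) = 2.883
  Cl⁻ term: 0.01025·563.5^0.27·exp(0.036·92+0.049·14.8) = 3.212
  sum: 2.883 + 3.212 → r_corr = 6.095 μm/a
zinc: T>10 °C ⇒ hinge -0.071·(14.8−10) = -0.3408
  SO₂ term: 0.0129·124.8^0.44·exp(0.046·92-0.3408) = 5.283
  Sd branch = 0.0175·Sd^0.57·e^(0.008·RH+0.085·T) = 4.754 μm/a
  r_corr = 5.283 + 4.754 = 10.04 μm/a
Ordering by μm/a: zinc (10) > copper (6.1)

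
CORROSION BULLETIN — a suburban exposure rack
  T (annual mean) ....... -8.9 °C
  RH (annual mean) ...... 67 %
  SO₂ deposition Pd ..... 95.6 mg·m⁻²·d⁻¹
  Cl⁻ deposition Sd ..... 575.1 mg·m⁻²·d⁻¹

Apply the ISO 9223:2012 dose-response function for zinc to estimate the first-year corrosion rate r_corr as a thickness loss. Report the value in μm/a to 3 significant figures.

r_corr = 1.55 μm/a

zinc: temperature factor f = +0.038·(-18.9) = -0.7182
  sulphur-dioxide contribution → 1.02 μm/a
  chloride contribution → 0.5252 μm/a
  ⇒ r_corr(zinc) = 1.545 μm/a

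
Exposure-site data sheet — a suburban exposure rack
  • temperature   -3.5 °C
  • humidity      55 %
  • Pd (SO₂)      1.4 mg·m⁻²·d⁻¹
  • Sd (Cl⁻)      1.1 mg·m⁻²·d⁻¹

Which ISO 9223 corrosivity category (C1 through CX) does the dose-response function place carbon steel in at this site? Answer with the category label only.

C2

carbon steel: T≤10 °C ⇒ hinge +0.150·(-3.5−10) = -2.0250
  sulphur-dioxide contribution → 0.8361 μm/a
  chloride contribution → 0.5777 μm/a
  total first-year rate 1.414 μm/a
ISO 9223 Table 2 (carbon steel): 1.3 < 1.41 ≤ 25 μm/a ⇒ C2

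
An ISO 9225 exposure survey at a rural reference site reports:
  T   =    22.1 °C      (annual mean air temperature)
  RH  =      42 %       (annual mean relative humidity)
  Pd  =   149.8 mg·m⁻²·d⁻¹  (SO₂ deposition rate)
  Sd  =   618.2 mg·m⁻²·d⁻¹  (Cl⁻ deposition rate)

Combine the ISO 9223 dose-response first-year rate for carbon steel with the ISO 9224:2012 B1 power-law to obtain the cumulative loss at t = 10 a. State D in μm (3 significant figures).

carbon steel: temperature factor f = -0.054·(12.1) = -0.6534
  SO₂ term: 1.77·149.8^0.52·exp(0.02·42-0.6534) = 28.86
  Cl⁻ term: 0.102·618.2^0.62·exp(0.033·42+0.04·22.1) = 53.08
  sum: 28.86 + 53.08 → r_corr = 81.94 μm/a
Power-law: D(10) = r_corr · 10^0.523
  D(10) = 81.94 × 10^0.523 = 81.94 × 3.334 = 273.2 μm

D(10) = 273 μm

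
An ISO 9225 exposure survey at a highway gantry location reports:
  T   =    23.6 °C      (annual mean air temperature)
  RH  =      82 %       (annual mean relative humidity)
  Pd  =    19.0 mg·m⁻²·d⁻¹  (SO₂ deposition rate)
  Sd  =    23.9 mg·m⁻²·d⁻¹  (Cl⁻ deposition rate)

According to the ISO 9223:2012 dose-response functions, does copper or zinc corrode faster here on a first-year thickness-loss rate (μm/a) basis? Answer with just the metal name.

zinc

copper: temperature factor f = -0.080·(13.6) = -1.0880
  Pd branch = 0.0053·Pd^0.26·e^(0.059·RH+f) = 0.4846 μm/a
  Sd branch = 0.01025·Sd^0.27·e^(0.036·RH+0.049·T) = 1.469 μm/a
  r_corr = 0.4846 + 1.469 = 1.954 μm/a
zinc: T>10 °C ⇒ hinge -0.071·(23.6−10) = -0.9656
  Pd branch = 0.0129·Pd^0.44·e^(0.046·RH+f) = 0.7799 μm/a
  Cl⁻ term: 0.0175·23.9^0.57·exp(0.008·82+0.085·23.6) = 1.53
  r_corr = 0.7799 + 1.53 = 2.31 μm/a
Ordering by μm/a: zinc (2.31) > copper (1.95)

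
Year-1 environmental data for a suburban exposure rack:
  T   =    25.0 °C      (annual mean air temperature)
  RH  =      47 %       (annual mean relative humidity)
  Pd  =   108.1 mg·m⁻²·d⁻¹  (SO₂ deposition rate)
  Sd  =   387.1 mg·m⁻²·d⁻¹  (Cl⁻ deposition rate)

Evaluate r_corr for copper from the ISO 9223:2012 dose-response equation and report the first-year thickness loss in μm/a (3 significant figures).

copper: temperature factor f = -0.080·(15.0) = -1.2000
  SO₂ term: 0.0053·108.1^0.26·exp(0.059·47-1.2000) = 0.08634
  Cl⁻ term: 0.01025·387.1^0.27·exp(0.036·47+0.049·25.0) = 0.9468
  sum: 0.08634 + 0.9468 → r_corr = 1.033 μm/a

r_corr = 1.03 μm/a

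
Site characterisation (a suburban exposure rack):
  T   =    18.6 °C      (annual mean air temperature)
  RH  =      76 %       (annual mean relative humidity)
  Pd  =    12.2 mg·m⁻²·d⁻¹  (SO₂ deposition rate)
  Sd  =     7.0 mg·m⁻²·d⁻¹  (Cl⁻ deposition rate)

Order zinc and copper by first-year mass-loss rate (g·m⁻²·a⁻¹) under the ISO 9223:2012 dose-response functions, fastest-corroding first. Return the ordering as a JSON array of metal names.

["copper", "zinc"]

zinc: f(T) = -0.071·(T−10) [T>10 °C] = -0.6106
  Pd branch = 0.0129·Pd^0.44·e^(0.046·RH+f) = 0.6945 μm/a
  Sd branch = 0.0175·Sd^0.57·e^(0.008·RH+0.085·T) = 0.4736 μm/a
  r_corr = 0.6945 + 0.4736 = 1.168 μm/a
  mass loss = 1.168 μm/a × 7.14 g/cm³ = 8.341 g·m⁻²·a⁻¹
copper: T>10 °C ⇒ hinge -0.080·(18.6−10) = -0.6880
  Pd branch = 0.0053·Pd^0.26·e^(0.059·RH+f) = 0.4522 μm/a
  Cl⁻ term: 0.01025·7.0^0.27·exp(0.036·76+0.049·18.6) = 0.6652
  r_corr = 0.4522 + 0.6652 = 1.117 μm/a
  mass loss = 1.117 μm/a × 8.96 g/cm³ = 10.01 g·m⁻²·a⁻¹
Ordering by g·m⁻²·a⁻¹: copper (10) > zinc (8.34)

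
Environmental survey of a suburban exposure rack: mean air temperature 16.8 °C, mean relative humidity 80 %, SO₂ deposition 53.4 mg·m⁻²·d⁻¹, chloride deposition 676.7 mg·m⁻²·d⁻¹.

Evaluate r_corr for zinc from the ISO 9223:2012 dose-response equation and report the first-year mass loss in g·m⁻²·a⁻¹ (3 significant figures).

zinc: T>10 °C ⇒ hinge -0.071·(16.8−10) = -0.4828
  Pd branch = 0.0129·Pd^0.44·e^(0.046·RH+f) = 1.816 μm/a
  Cl⁻ term: 0.0175·676.7^0.57·exp(0.008·80+0.085·16.8) = 5.682
  sum: 1.816 + 5.682 → r_corr = 7.498 μm/a
Convert to mass loss: 7.498 μm/a × 7.14 g/cm³ = 53.54 g·m⁻²·a⁻¹

r_corr = 53.5 g·m⁻²·a⁻¹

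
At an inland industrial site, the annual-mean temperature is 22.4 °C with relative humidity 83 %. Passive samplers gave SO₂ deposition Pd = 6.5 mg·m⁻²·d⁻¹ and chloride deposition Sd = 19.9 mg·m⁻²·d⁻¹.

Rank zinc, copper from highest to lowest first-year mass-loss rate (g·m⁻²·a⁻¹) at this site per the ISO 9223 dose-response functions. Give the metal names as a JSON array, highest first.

zinc: temperature factor f = -0.071·(12.4) = -0.8804
  SO₂ term: 0.0129·6.5^0.44·exp(0.046·83-0.8804) = 0.5547
  Cl⁻ term: 0.0175·19.9^0.57·exp(0.008·83+0.085·22.4) = 1.255
  sum: 0.5547 + 1.255 → r_corr = 1.81 μm/a
  mass loss = 1.81 μm/a × 7.14 g/cm³ = 12.92 g·m⁻²·a⁻¹
copper: f(T) = -0.080·(T−10) [T>10 °C] = -0.9920
  SO₂ term: 0.0053·6.5^0.26·exp(0.059·83-0.9920) = 0.4281
  Sd branch = 0.01025·Sd^0.27·e^(0.036·RH+0.049·T) = 1.367 μm/a
  sum: 0.4281 + 1.367 → r_corr = 1.795 μm/a
  mass loss = 1.795 μm/a × 8.96 g/cm³ = 16.08 g·m⁻²·a⁻¹
Ordering by g·m⁻²·a⁻¹: copper (16.1) > zinc (12.9)

["copper", "zinc"]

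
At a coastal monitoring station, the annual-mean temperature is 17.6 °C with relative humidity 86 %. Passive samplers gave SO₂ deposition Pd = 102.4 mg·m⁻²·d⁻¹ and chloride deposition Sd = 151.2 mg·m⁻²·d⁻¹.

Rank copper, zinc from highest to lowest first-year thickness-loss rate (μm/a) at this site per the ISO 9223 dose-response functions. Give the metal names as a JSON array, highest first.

copper: T>10 °C ⇒ hinge -0.080·(17.6−10) = -0.6080
  Pd branch = 0.0053·Pd^0.26·e^(0.059·RH+f) = 1.536 μm/a
  Sd branch = 0.01025·Sd^0.27·e^(0.036·RH+0.049·T) = 2.081 μm/a
  sum: 1.536 + 2.081 → r_corr = 3.618 μm/a
zinc: temperature factor f = -0.071·(7.6) = -0.5396
  Pd branch = 0.0129·Pd^0.44·e^(0.046·RH+f) = 3.012 μm/a
  Cl⁻ term: 0.0175·151.2^0.57·exp(0.008·86+0.085·17.6) = 2.716
  sum: 3.012 + 2.716 → r_corr = 5.728 μm/a
Ordering by μm/a: zinc (5.73) > copper (3.62)

["zinc", "copper"]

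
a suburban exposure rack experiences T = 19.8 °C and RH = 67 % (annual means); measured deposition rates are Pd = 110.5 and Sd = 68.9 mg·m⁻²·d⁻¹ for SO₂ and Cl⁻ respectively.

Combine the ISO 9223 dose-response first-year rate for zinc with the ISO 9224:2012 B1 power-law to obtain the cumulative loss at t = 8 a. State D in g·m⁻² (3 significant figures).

D(8) = 113 g·m⁻²

zinc: T>10 °C ⇒ hinge -0.071·(19.8−10) = -0.6958
  sulphur-dioxide contribution → 1.112 μm/a
  chloride contribution → 1.797 μm/a
  total first-year rate 2.909 μm/a
ISO 9224: D(t) = r_corr · t^b with b = 0.813 (zinc, B1)
  D(8) = 2.909 × 8^0.813 = 2.909 × 5.423 = 15.77 μm
  Mass loss = 15.77 μm × 7.14 g/cm³ = 112.6 g·m⁻²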